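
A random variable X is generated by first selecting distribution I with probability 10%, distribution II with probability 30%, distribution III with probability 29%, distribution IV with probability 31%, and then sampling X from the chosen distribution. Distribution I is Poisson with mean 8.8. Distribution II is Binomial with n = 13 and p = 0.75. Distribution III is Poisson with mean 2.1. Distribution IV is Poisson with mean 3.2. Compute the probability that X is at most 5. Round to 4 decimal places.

0.5759

Conditional on each component, P(X ≤ 5): I: 0.128387; II: 0.00564933; III: 0.979551; IV: 0.894592.
By total probability, P(X ≤ 5) = 0.1·0.128387 + 0.3·0.00564933 + 0.29·0.979551 + 0.31·0.894592 = 0.575927.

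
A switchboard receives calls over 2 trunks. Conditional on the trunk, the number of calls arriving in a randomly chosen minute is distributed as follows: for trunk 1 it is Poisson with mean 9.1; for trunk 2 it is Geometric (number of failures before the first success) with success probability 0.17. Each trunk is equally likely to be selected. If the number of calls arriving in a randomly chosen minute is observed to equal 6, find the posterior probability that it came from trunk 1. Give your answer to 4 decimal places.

Likelihoods P(X=6 | ·): 1: 0.0880716; 2: 0.0555799.
Posterior ∝ prior × likelihood. Numerator for 1: 0.5·0.0880716 = 0.0440358.
Normalizing constant: 0.5·0.0880716 + 0.5·0.0555799 = 0.0718258.
P(1 | observation) = 0.0440358 / 0.0718258 = 0.613092.

0.6131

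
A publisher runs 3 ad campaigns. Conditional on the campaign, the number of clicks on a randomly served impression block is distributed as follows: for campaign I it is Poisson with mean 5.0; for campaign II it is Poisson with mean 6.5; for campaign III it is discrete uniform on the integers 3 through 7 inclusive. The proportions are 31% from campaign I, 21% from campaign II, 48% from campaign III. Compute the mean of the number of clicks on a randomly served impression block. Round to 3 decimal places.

Component means — I: 5; II: 6.5; III: 5.
E[X] = 0.31·5 + 0.21·6.5 + 0.48·5 = 5.315.

5.315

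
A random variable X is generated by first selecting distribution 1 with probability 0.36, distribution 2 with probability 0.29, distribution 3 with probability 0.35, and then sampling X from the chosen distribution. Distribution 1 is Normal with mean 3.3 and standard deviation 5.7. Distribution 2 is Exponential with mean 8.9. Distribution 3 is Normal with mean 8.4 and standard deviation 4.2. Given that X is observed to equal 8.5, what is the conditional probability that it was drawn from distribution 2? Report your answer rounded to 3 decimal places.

Likelihoods f(8.5 | ·): 1: 0.046165; 2: 0.0432349; 3: 0.0949593.
Posterior ∝ prior × likelihood. Numerator for 2: 0.29·0.0432349 = 0.0125381.
Normalizing constant: 0.36·0.046165 + 0.29·0.0432349 + 0.35·0.0949593 = 0.0623933.
P(2 | observation) = 0.0125381 / 0.0623933 = 0.200953.

0.201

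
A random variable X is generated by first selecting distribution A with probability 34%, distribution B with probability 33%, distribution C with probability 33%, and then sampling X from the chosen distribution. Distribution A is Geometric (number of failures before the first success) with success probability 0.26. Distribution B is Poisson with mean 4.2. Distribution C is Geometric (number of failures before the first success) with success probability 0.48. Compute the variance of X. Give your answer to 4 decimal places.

Per component, A: μ=2.84615, E[X²]=19.0473; B: μ=4.2, E[X²]=21.84; C: μ=1.08333, E[X²]=3.43056.
E[X] = 0.34·2.84615 + 0.33·4.2 + 0.33·1.08333 = 2.71119.
E[X²] = 0.34·19.0473 + 0.33·21.84 + 0.33·3.43056 = 14.8154.
Var(X) = E[X²] − (E[X])² = 14.8154 − 7.35056 = 7.46481.

7.4648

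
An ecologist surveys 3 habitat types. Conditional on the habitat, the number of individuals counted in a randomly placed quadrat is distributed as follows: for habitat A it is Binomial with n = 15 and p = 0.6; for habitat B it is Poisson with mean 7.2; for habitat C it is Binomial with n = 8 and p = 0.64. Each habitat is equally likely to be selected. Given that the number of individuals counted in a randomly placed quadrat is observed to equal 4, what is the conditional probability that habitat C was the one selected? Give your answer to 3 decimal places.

0.684

Likelihoods P(X=4 | ·): A: 0.00741989; B: 0.0835985; C: 0.197255.
Posterior ∝ prior × likelihood. Numerator for C: 0.333333·0.197255 = 0.0657517.
Normalizing constant: 0.333333·0.00741989 + 0.333333·0.0835985 + 0.333333·0.197255 = 0.0960911.
P(C | observation) = 0.0657517 / 0.0960911 = 0.684264.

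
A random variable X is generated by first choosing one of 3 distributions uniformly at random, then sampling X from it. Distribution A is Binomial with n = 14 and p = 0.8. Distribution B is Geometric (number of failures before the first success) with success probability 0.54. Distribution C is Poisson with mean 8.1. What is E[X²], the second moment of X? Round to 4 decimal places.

For each component E[X²] = Var + (mean)², giving A: 127.68; B: 2.30316; C: 73.71.
Overall E[X²] = 0.333333·127.68 + 0.333333·2.30316 + 0.333333·73.71 = 67.8977.

67.8977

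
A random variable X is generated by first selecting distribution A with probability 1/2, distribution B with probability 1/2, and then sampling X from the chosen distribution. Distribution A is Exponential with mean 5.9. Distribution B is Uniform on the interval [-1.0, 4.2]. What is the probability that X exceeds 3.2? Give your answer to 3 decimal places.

Conditional on each component, P(X > 3.2): A: 0.581367; B: 0.192308.
By total probability, P(X > 3.2) = 0.5·0.581367 + 0.5·0.192308 = 0.386837.

0.387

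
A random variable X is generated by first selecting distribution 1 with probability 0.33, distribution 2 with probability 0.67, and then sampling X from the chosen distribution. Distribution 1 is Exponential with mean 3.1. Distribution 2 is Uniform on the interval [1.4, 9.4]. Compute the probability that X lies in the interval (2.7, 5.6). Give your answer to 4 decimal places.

0.3268

Conditional on each component, P(2.7 < X < 5.6): 1: 0.25431; 2: 0.3625.
By total probability, P(2.7 < X < 5.6) = 0.33·0.25431 + 0.67·0.3625 = 0.326797.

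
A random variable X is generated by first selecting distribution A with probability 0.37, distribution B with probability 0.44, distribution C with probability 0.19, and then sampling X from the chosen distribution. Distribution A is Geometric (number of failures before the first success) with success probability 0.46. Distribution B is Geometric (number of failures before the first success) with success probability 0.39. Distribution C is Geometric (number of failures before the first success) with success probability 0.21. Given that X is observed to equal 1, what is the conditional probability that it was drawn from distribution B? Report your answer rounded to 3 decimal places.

0.459

Likelihoods P(X=1 | ·): A: 0.2484; B: 0.2379; C: 0.1659.
Posterior ∝ prior × likelihood. Numerator for B: 0.44·0.2379 = 0.104676.
Normalizing constant: 0.37·0.2484 + 0.44·0.2379 + 0.19·0.1659 = 0.228105.
P(B | observation) = 0.104676 / 0.228105 = 0.458894.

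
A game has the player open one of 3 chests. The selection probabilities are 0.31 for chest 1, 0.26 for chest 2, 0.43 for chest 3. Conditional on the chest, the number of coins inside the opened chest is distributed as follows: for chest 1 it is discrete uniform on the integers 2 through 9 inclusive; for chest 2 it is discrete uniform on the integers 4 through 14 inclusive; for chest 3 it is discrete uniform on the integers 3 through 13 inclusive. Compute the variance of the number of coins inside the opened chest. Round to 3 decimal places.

Per component, 1: μ=5.5, E[X²]=35.5; 2: μ=9, E[X²]=91; 3: μ=8, E[X²]=74.
E[X] = 0.31·5.5 + 0.26·9 + 0.43·8 = 7.485.
E[X²] = 0.31·35.5 + 0.26·91 + 0.43·74 = 66.485.
Var(X) = E[X²] − (E[X])² = 66.485 − 56.0252 = 10.4598.

10.460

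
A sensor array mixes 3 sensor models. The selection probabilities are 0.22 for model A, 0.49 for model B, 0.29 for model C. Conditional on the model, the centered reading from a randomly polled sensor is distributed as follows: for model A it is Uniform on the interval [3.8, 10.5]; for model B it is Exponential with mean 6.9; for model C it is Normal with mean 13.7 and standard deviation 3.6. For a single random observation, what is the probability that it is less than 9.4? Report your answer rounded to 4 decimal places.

0.5821

Conditional on each model, P(X < 9.4): A: 0.835821; B: 0.743934; C: 0.116152.
By total probability, P(X < 9.4) = 0.22·0.835821 + 0.49·0.743934 + 0.29·0.116152 = 0.582092.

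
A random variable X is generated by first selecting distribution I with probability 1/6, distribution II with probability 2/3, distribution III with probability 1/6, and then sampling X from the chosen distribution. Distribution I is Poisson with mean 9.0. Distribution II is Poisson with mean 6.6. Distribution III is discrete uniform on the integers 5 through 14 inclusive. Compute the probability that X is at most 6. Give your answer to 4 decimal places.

Conditional on each component, P(X ≤ 6): I: 0.206781; II: 0.510839; III: 0.2.
By total probability, P(X ≤ 6) = 0.166667·0.206781 + 0.666667·0.510839 + 0.166667·0.2 = 0.408356.

0.4084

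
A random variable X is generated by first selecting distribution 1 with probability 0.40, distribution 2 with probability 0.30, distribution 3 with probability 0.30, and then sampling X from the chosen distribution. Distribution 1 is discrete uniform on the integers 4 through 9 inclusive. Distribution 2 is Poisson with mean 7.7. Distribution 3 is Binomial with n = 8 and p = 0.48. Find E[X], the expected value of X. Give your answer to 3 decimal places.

Component means — 1: 6.5; 2: 7.7; 3: 3.84.
E[X] = 0.4·6.5 + 0.3·7.7 + 0.3·3.84 = 6.062.

6.062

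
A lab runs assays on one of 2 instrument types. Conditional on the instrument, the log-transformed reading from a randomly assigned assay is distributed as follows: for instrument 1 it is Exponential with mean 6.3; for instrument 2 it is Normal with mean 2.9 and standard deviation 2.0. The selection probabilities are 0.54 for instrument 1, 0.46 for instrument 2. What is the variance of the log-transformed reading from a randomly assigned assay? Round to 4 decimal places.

Per component, 1: μ=6.3, E[X²]=79.38; 2: μ=2.9, E[X²]=12.41.
E[X] = 0.54·6.3 + 0.46·2.9 = 4.736.
E[X²] = 0.54·79.38 + 0.46·12.41 = 48.5738.
Var(X) = E[X²] − (E[X])² = 48.5738 − 22.4297 = 26.1441.

26.1441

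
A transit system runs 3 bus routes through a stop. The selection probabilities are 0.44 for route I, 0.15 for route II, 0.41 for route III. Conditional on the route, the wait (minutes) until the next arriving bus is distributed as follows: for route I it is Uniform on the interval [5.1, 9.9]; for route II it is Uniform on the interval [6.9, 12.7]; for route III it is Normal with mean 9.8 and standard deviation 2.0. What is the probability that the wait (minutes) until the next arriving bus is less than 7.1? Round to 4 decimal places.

Conditional on each route, P(X < 7.1): I: 0.416667; II: 0.0344828; III: 0.088508.
By total probability, P(X < 7.1) = 0.44·0.416667 + 0.15·0.0344828 + 0.41·0.088508 = 0.224794.

0.2248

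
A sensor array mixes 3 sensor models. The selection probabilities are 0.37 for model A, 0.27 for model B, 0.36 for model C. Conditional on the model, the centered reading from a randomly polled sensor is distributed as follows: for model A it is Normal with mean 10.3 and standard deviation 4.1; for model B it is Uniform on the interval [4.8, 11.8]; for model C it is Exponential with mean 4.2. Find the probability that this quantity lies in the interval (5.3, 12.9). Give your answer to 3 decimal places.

Conditional on each model, P(5.3 < X < 12.9): A: 0.625682; B: 0.928571; C: 0.236759.
By total probability, P(5.3 < X < 12.9) = 0.37·0.625682 + 0.27·0.928571 + 0.36·0.236759 = 0.56745.

0.567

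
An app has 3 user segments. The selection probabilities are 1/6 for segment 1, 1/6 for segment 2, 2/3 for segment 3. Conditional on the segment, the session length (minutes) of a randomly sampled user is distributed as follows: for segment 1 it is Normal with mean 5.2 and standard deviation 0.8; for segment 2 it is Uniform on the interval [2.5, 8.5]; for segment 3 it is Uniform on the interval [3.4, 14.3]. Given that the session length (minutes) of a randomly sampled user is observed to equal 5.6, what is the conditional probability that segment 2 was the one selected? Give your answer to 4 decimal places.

Likelihoods f(5.6 | ·): 1: 0.440082; 2: 0.166667; 3: 0.0917431.
Posterior ∝ prior × likelihood. Numerator for 2: 0.166667·0.166667 = 0.0277778.
Normalizing constant: 0.166667·0.440082 + 0.166667·0.166667 + 0.666667·0.0917431 = 0.162287.
P(2 | observation) = 0.0277778 / 0.162287 = 0.171165.

0.1712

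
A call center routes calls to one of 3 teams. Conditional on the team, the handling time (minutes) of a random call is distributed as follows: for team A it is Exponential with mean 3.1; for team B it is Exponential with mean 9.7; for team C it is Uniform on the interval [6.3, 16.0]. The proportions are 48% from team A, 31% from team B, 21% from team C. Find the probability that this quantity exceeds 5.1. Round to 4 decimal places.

Conditional on each team, P(X > 5.1): A: 0.192981; B: 0.591098; C: 1.
By total probability, P(X > 5.1) = 0.48·0.192981 + 0.31·0.591098 + 0.21·1 = 0.485872.

0.4859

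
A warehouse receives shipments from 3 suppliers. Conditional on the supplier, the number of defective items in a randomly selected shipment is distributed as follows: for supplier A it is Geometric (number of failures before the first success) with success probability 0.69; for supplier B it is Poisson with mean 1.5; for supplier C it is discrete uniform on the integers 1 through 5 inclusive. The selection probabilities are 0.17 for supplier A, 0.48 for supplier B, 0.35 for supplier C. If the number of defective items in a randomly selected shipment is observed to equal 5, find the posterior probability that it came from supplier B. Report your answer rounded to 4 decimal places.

0.0879

Likelihoods P(X=5 | ·): A: 0.00197541; B: 0.01412; C: 0.2.
Posterior ∝ prior × likelihood. Numerator for B: 0.48·0.01412 = 0.00677758.
Normalizing constant: 0.17·0.00197541 + 0.48·0.01412 + 0.35·0.2 = 0.0771134.
P(B | observation) = 0.00677758 / 0.0771134 = 0.0878911.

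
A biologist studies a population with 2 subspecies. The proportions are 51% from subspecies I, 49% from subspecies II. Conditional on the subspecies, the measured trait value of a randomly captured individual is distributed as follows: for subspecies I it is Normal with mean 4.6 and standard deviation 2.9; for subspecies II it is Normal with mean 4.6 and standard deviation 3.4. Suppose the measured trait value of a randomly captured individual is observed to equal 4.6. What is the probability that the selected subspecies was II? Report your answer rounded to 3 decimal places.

0.450

Likelihoods f(4.6 | ·): I: 0.137566; II: 0.117336.
Posterior ∝ prior × likelihood. Numerator for II: 0.49·0.117336 = 0.0574946.
Normalizing constant: 0.51·0.137566 + 0.49·0.117336 = 0.127653.
P(II | observation) = 0.0574946 / 0.127653 = 0.450396.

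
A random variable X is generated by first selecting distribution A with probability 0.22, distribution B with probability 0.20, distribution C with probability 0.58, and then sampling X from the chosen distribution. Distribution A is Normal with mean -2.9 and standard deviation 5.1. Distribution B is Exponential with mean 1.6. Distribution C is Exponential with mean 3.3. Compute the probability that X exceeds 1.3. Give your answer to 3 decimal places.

0.525

Conditional on each component, P(X > 1.3): A: 0.205103; B: 0.443747; C: 0.674395.
By total probability, P(X > 1.3) = 0.22·0.205103 + 0.2·0.443747 + 0.58·0.674395 = 0.525021.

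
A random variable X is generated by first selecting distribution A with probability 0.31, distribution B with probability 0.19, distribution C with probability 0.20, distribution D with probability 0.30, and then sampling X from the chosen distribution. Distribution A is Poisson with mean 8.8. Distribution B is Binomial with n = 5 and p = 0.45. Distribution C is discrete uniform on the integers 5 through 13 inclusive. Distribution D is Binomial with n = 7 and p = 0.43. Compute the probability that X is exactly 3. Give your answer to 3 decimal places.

Conditional on each component, P(X = 3): A: 0.0171201; B: 0.275653; C: 0; D: 0.293747.
By total probability, P(X = 3) = 0.31·0.0171201 + 0.19·0.275653 + 0.2·0 + 0.3·0.293747 = 0.145805.

0.146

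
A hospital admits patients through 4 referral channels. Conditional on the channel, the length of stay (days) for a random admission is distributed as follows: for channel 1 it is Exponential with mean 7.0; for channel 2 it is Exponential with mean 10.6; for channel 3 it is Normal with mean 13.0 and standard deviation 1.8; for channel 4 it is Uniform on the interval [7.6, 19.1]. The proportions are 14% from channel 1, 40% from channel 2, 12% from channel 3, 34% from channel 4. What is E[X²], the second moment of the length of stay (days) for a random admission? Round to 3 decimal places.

For each component E[X²] = Var + (mean)², giving 1: 98; 2: 224.72; 3: 172.24; 4: 189.243.
Overall E[X²] = 0.14·98 + 0.4·224.72 + 0.12·172.24 + 0.34·189.243 = 188.62.

188.620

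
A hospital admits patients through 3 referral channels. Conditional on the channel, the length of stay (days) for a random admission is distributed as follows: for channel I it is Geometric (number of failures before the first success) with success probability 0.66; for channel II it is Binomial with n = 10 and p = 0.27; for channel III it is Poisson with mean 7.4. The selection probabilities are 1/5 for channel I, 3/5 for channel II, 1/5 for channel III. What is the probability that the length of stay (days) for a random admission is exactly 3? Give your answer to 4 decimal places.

Conditional on each channel, P(X = 3): I: 0.0259406; II: 0.260935; III: 0.0412824.
By total probability, P(X = 3) = 0.2·0.0259406 + 0.6·0.260935 + 0.2·0.0412824 = 0.170006.

0.1700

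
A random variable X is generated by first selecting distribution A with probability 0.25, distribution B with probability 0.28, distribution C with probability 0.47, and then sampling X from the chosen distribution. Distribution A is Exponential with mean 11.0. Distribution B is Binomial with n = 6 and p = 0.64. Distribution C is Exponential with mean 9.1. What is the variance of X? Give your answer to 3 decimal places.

77.212

Per component, A: μ=11, E[X²]=242; B: μ=3.84, E[X²]=16.128; C: μ=9.1, E[X²]=165.62.
E[X] = 0.25·11 + 0.28·3.84 + 0.47·9.1 = 8.1022.
E[X²] = 0.25·242 + 0.28·16.128 + 0.47·165.62 = 142.857.
Var(X) = E[X²] − (E[X])² = 142.857 − 65.6456 = 77.2116.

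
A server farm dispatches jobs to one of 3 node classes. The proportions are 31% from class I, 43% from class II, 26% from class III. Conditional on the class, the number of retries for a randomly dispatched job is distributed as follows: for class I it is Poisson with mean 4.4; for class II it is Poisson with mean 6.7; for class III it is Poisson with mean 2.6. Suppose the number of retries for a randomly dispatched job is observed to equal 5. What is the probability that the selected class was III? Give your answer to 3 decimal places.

Likelihoods P(X=5 | ·): I: 0.168728; II: 0.13849; III: 0.0735394.
Posterior ∝ prior × likelihood. Numerator for III: 0.26·0.0735394 = 0.0191202.
Normalizing constant: 0.31·0.168728 + 0.43·0.13849 + 0.26·0.0735394 = 0.130977.
P(III | observation) = 0.0191202 / 0.130977 = 0.145982.

0.146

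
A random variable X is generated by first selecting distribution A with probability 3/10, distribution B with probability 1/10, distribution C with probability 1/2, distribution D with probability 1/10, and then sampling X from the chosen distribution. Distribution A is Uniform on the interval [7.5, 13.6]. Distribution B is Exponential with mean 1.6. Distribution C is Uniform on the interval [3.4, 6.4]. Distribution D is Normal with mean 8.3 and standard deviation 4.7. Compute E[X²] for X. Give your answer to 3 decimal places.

For each component E[X²] = Var + (mean)², giving A: 114.403; B: 5.12; C: 24.76; D: 90.98.
Overall E[X²] = 0.3·114.403 + 0.1·5.12 + 0.5·24.76 + 0.1·90.98 = 56.311.

56.311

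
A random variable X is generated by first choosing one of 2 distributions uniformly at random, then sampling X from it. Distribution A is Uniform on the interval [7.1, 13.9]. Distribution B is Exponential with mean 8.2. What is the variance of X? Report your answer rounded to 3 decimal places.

36.869

Per component, A: μ=10.5, E[X²]=114.103; B: μ=8.2, E[X²]=134.48.
E[X] = 0.5·10.5 + 0.5·8.2 = 9.35.
E[X²] = 0.5·114.103 + 0.5·134.48 = 124.292.
Var(X) = E[X²] − (E[X])² = 124.292 − 87.4225 = 36.8692.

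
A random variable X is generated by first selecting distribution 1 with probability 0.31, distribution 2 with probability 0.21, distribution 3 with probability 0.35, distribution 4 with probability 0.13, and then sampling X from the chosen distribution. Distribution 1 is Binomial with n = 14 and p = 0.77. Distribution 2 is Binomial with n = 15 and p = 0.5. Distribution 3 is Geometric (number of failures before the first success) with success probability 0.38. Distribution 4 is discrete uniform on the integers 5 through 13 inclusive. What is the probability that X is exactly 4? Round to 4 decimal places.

Conditional on each component, P(X = 4): 1: 0.000145772; 2: 0.0416565; 3: 0.0561501; 4: 0.
By total probability, P(X = 4) = 0.31·0.000145772 + 0.21·0.0416565 + 0.35·0.0561501 + 0.13·0 = 0.0284456.

0.0284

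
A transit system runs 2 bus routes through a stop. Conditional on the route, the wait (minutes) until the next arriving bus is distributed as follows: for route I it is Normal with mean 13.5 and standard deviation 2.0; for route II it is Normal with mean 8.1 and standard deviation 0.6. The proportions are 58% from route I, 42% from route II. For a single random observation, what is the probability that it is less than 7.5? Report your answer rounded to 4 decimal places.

Conditional on each route, P(X < 7.5): I: 0.0013499; II: 0.158655.
By total probability, P(X < 7.5) = 0.58·0.0013499 + 0.42·0.158655 = 0.0674181.

0.0674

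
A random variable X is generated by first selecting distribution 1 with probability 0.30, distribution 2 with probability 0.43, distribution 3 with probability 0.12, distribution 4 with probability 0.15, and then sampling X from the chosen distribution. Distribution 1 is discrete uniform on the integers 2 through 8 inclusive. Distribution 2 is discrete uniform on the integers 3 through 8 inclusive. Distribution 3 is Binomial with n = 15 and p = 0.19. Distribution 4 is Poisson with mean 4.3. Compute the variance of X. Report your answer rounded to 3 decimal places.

4.090

Per component, 1: μ=5, E[X²]=29; 2: μ=5.5, E[X²]=33.1667; 3: μ=2.85, E[X²]=10.431; 4: μ=4.3, E[X²]=22.79.
E[X] = 0.3·5 + 0.43·5.5 + 0.12·2.85 + 0.15·4.3 = 4.852.
E[X²] = 0.3·29 + 0.43·33.1667 + 0.12·10.431 + 0.15·22.79 = 27.6319.
Var(X) = E[X²] − (E[X])² = 27.6319 − 23.5419 = 4.08998.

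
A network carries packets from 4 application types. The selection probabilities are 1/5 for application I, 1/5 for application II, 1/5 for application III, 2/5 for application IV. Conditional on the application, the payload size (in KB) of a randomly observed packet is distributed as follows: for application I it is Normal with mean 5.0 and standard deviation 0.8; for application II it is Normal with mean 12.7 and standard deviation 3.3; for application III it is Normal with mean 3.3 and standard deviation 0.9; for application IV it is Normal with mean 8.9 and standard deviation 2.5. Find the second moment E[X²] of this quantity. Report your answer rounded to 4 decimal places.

76.0880

For each component E[X²] = Var + (mean)², giving I: 25.64; II: 172.18; III: 11.7; IV: 85.46.
Overall E[X²] = 0.2·25.64 + 0.2·172.18 + 0.2·11.7 + 0.4·85.46 = 76.088.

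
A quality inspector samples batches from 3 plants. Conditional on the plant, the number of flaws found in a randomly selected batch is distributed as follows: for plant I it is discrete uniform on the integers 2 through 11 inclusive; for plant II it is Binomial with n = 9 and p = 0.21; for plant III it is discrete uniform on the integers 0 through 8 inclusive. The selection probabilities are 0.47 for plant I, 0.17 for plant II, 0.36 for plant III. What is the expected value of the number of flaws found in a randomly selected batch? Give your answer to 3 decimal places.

4.816

Component means — I: 6.5; II: 1.89; III: 4.
E[X] = 0.47·6.5 + 0.17·1.89 + 0.36·4 = 4.8163.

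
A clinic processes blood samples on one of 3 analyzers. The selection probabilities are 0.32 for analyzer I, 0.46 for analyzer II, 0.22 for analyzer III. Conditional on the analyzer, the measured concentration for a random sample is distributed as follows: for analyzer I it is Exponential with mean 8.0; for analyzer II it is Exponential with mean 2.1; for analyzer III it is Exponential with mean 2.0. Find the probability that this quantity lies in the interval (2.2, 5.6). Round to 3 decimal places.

Conditional on each analyzer, P(2.2 < X < 5.6): I: 0.262987; II: 0.281288; III: 0.272061.
By total probability, P(2.2 < X < 5.6) = 0.32·0.262987 + 0.46·0.281288 + 0.22·0.272061 = 0.273402.

0.273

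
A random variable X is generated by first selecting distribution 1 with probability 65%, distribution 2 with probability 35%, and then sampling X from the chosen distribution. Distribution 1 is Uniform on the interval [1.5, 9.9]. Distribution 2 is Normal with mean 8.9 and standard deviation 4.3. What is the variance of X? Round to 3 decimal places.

Per component, 1: μ=5.7, E[X²]=38.37; 2: μ=8.9, E[X²]=97.7.
E[X] = 0.65·5.7 + 0.35·8.9 = 6.82.
E[X²] = 0.65·38.37 + 0.35·97.7 = 59.1355.
Var(X) = E[X²] − (E[X])² = 59.1355 − 46.5124 = 12.6231.

12.623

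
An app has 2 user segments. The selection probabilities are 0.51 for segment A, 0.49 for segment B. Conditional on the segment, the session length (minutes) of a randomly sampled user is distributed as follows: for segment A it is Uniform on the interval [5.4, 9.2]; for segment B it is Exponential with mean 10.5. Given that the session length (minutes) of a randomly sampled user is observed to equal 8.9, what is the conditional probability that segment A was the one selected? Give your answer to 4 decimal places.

Likelihoods f(8.9 | ·): A: 0.263158; B: 0.0408032.
Posterior ∝ prior × likelihood. Numerator for A: 0.51·0.263158 = 0.134211.
Normalizing constant: 0.51·0.263158 + 0.49·0.0408032 = 0.154204.
P(A | observation) = 0.134211 / 0.154204 = 0.870343.

0.8703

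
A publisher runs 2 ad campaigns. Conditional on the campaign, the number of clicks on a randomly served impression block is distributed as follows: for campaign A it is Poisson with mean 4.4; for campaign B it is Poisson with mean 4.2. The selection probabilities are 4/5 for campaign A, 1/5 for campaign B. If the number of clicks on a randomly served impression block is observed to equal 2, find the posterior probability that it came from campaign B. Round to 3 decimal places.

Likelihoods P(X=2 | ·): A: 0.118845; B: 0.132261.
Posterior ∝ prior × likelihood. Numerator for B: 0.2·0.132261 = 0.0264522.
Normalizing constant: 0.8·0.118845 + 0.2·0.132261 = 0.121528.
P(B | observation) = 0.0264522 / 0.121528 = 0.217664.

0.218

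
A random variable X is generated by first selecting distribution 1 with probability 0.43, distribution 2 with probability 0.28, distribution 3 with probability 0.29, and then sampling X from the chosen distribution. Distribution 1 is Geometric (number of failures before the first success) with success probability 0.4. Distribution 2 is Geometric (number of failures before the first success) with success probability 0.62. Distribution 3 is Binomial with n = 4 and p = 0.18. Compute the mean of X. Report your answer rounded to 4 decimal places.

Component means — 1: 1.5; 2: 0.612903; 3: 0.72.
E[X] = 0.43·1.5 + 0.28·0.612903 + 0.29·0.72 = 1.02541.

1.0254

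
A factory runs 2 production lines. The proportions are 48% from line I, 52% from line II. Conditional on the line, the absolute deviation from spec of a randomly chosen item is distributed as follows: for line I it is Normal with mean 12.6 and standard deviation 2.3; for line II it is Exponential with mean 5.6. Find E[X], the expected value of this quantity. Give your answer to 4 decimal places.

Component means — I: 12.6; II: 5.6.
E[X] = 0.48·12.6 + 0.52·5.6 = 8.96.

8.9600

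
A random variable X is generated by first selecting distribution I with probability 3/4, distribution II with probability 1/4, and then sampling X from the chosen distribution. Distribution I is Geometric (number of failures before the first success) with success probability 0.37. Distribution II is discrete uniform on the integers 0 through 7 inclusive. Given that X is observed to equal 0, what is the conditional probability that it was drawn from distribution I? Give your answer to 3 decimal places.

0.899

Likelihoods P(X=0 | ·): I: 0.37; II: 0.125.
Posterior ∝ prior × likelihood. Numerator for I: 0.75·0.37 = 0.2775.
Normalizing constant: 0.75·0.37 + 0.25·0.125 = 0.30875.
P(I | observation) = 0.2775 / 0.30875 = 0.898785.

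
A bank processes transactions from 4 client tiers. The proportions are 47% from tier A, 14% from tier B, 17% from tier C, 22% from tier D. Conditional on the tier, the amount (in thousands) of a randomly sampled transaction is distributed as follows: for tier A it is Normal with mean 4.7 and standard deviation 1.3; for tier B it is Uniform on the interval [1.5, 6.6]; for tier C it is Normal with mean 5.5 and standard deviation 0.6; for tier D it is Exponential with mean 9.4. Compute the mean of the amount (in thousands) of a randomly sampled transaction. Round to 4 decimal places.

5.7790

Component means — A: 4.7; B: 4.05; C: 5.5; D: 9.4.
E[X] = 0.47·4.7 + 0.14·4.05 + 0.17·5.5 + 0.22·9.4 = 5.779.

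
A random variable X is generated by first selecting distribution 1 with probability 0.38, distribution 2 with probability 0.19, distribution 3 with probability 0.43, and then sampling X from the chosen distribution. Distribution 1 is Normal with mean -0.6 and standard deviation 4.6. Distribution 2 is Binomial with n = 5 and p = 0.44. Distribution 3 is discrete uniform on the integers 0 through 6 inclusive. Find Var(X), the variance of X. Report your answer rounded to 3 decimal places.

12.731

Per component, 1: μ=-0.6, E[X²]=21.52; 2: μ=2.2, E[X²]=6.072; 3: μ=3, E[X²]=13.
E[X] = 0.38·-0.6 + 0.19·2.2 + 0.43·3 = 1.48.
E[X²] = 0.38·21.52 + 0.19·6.072 + 0.43·13 = 14.9213.
Var(X) = E[X²] − (E[X])² = 14.9213 − 2.1904 = 12.7309.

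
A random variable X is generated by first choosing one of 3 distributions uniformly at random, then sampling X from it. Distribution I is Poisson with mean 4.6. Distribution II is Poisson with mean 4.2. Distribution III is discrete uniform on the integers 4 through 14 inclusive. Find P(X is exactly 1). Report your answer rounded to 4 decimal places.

0.0364

Conditional on each component, P(X = 1): I: 0.0462384; II: 0.0629814; III: 0.
By total probability, P(X = 1) = 0.333333·0.0462384 + 0.333333·0.0629814 + 0.333333·0 = 0.0364066.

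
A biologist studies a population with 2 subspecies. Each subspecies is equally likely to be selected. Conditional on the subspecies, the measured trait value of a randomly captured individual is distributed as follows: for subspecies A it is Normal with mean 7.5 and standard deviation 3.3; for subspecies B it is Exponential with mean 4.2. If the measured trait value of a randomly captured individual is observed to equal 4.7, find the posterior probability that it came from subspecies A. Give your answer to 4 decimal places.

Likelihoods f(4.7 | ·): A: 0.0843463; B: 0.0777597.
Posterior ∝ prior × likelihood. Numerator for A: 0.5·0.0843463 = 0.0421732.
Normalizing constant: 0.5·0.0843463 + 0.5·0.0777597 = 0.081053.
P(A | observation) = 0.0421732 / 0.081053 = 0.520316.

0.5203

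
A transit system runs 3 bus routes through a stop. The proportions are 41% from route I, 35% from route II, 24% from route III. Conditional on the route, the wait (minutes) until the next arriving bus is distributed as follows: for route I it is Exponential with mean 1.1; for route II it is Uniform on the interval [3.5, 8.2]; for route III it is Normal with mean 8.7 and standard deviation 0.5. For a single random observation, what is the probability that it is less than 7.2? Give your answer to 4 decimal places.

Conditional on each route, P(X < 7.2): I: 0.998563; II: 0.787234; III: 0.0013499.
By total probability, P(X < 7.2) = 0.41·0.998563 + 0.35·0.787234 + 0.24·0.0013499 = 0.685267.

0.6853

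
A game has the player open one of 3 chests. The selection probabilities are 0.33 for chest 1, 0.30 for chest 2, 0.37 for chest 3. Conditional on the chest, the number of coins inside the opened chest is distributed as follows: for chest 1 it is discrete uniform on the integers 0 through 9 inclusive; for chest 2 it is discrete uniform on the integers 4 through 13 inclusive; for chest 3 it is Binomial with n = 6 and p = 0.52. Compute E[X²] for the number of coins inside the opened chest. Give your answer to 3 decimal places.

37.711

For each component E[X²] = Var + (mean)², giving 1: 28.5; 2: 80.5; 3: 11.232.
Overall E[X²] = 0.33·28.5 + 0.3·80.5 + 0.37·11.232 = 37.7108.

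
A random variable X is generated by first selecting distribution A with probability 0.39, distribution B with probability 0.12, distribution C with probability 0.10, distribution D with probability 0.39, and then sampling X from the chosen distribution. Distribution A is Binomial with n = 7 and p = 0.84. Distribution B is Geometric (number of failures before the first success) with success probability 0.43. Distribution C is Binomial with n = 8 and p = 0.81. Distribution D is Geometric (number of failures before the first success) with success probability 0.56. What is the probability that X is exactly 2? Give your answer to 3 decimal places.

Conditional on each component, P(X = 2): A: 0.00155374; B: 0.139707; C: 0.00086427; D: 0.108416.
By total probability, P(X = 2) = 0.39·0.00155374 + 0.12·0.139707 + 0.1·0.00086427 + 0.39·0.108416 = 0.0597395.

0.060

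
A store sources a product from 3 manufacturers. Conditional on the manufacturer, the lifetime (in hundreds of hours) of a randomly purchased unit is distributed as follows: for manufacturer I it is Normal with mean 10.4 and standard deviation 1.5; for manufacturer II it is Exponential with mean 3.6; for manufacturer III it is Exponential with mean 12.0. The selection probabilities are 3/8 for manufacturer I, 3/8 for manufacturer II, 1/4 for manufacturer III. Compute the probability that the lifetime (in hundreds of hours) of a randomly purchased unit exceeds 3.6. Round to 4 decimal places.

Conditional on each manufacturer, P(X > 3.6): I: 0.999997; II: 0.367879; III: 0.740818.
By total probability, P(X > 3.6) = 0.375·0.999997 + 0.375·0.367879 + 0.25·0.740818 = 0.698158.

0.6982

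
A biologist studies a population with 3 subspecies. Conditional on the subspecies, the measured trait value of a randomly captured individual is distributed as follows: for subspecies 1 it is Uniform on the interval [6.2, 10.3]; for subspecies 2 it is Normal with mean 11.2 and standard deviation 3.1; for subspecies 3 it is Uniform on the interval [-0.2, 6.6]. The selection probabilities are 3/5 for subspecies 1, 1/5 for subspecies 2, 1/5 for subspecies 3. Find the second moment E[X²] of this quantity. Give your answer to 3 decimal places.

For each component E[X²] = Var + (mean)², giving 1: 69.4633; 2: 135.05; 3: 14.0933.
Overall E[X²] = 0.6·69.4633 + 0.2·135.05 + 0.2·14.0933 = 71.5067.

71.507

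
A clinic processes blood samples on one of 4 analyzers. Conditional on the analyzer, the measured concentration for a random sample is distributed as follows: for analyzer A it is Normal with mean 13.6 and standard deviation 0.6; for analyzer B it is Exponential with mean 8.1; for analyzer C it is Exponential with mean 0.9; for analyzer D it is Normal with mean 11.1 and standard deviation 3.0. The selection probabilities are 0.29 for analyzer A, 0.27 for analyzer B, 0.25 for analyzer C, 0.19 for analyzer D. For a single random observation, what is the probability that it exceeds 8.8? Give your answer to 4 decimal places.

0.5290

Conditional on each analyzer, P(X > 8.8): A: 1; B: 0.337422; C: 5.66977e-05; D: 0.77836.
By total probability, P(X > 8.8) = 0.29·1 + 0.27·0.337422 + 0.25·5.66977e-05 + 0.19·0.77836 = 0.529007.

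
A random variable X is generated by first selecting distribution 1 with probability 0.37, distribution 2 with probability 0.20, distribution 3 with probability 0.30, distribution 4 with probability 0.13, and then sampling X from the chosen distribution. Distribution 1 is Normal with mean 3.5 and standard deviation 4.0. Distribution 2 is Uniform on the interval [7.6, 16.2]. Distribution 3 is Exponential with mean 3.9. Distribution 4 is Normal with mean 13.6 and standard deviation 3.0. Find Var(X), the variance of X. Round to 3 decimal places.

Per component, 1: μ=3.5, E[X²]=28.25; 2: μ=11.9, E[X²]=147.773; 3: μ=3.9, E[X²]=30.42; 4: μ=13.6, E[X²]=193.96.
E[X] = 0.37·3.5 + 0.2·11.9 + 0.3·3.9 + 0.13·13.6 = 6.613.
E[X²] = 0.37·28.25 + 0.2·147.773 + 0.3·30.42 + 0.13·193.96 = 74.348.
Var(X) = E[X²] − (E[X])² = 74.348 − 43.7318 = 30.6162.

30.616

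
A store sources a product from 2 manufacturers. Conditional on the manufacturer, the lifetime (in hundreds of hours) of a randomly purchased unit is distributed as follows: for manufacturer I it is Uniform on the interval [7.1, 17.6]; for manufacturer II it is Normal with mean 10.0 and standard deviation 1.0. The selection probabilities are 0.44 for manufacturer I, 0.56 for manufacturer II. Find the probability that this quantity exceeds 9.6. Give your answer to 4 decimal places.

Conditional on each manufacturer, P(X > 9.6): I: 0.761905; II: 0.655422.
By total probability, P(X > 9.6) = 0.44·0.761905 + 0.56·0.655422 = 0.702274.

0.7023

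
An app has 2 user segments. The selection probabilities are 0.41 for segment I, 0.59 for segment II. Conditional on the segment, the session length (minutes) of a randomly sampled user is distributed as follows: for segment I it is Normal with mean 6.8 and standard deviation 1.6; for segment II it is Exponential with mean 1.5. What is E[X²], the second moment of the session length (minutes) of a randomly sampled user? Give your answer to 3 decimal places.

For each component E[X²] = Var + (mean)², giving I: 48.8; II: 4.5.
Overall E[X²] = 0.41·48.8 + 0.59·4.5 = 22.663.

22.663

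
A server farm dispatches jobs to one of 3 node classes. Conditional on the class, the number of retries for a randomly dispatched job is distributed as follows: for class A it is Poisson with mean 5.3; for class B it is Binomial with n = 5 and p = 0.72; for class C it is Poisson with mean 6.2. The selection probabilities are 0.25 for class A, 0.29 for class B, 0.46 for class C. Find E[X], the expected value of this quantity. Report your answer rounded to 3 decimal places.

Component means — A: 5.3; B: 3.6; C: 6.2.
E[X] = 0.25·5.3 + 0.29·3.6 + 0.46·6.2 = 5.221.

5.221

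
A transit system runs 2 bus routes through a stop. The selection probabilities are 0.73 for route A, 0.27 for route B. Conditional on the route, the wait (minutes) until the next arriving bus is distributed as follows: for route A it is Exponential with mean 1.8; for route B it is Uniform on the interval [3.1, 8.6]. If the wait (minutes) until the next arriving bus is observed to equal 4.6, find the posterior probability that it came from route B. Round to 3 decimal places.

0.609

Likelihoods f(4.6 | ·): A: 0.0431384; B: 0.181818.
Posterior ∝ prior × likelihood. Numerator for B: 0.27·0.181818 = 0.0490909.
Normalizing constant: 0.73·0.0431384 + 0.27·0.181818 = 0.0805819.
P(B | observation) = 0.0490909 / 0.0805819 = 0.609205.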